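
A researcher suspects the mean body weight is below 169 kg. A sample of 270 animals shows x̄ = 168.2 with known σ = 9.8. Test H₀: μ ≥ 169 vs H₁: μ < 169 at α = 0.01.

z = -1.341. Critical value: -2.33. Fail to reject H₀.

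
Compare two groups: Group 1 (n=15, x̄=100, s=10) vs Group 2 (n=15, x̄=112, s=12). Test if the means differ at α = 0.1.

Pooled sp = 11.05. t = -2.975, df = 28. Critical t = ±1.701. Reject H₀.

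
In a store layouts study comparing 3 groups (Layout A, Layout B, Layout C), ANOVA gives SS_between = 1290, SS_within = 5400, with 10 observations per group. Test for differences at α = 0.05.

df_between = 2, df_within = 27. F = MS_between/MS_within = 645.0/200.0 = 3.225. F_crit ≈ 3.354. Fail to reject H₀.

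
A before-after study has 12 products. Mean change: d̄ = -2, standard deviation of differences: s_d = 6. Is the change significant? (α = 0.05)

t = d̄/(s_d/√n) = -2/(6/√12) = -1.155. df = 11, critical t = ±2.201. Fail to reject H₀.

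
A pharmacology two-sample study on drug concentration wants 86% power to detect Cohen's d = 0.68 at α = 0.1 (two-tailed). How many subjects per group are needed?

z_{α/2} = 1.645, z_β = Φ⁻¹(0.86) = 1.08. For medium effect (d = 0.68): n per group = 2(z_{α/2} + z_β)²/d² = 2(1.645 + 1.08)²/0.68² = 32.1 → 33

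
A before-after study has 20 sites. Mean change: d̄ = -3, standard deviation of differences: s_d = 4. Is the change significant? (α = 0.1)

t = d̄/(s_d/√n) = -3/(4/√20) = -3.354. df = 19, critical t = ±1.729. Reject H₀.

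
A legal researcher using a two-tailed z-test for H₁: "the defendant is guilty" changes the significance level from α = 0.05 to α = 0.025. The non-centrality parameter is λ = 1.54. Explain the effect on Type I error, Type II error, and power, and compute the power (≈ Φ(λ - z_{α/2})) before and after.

Decreasing α from 0.05 to 0.025:
• Type I error rate decreases (α is the Type I rate by definition).
• Critical value moves from z_{α/2} = 1.96 to 2.241, so power = Φ(λ - z_{α/2}) goes from Φ(1.54 - 1.96) = 0.337 to Φ(1.54 - 2.241) = 0.242.
• Type II error rate β = 1 - power therefore increases (0.663 → 0.758).
Appropriate when false positives are costly — here, convicting an innocent person.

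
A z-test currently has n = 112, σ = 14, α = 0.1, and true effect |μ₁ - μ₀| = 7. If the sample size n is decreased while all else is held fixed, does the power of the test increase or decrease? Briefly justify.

Power decreases: a smaller n inflates the standard error σ/√n, pulling the sampling distribution under H₁ back toward the critical value.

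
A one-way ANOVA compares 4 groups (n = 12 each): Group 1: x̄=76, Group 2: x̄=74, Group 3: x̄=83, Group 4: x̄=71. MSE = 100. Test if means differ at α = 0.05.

Grand mean = 76.0. SS_between = 936.0, MS_between = 312.0. F = 3.12, F_crit ≈ 2.816. Reject H₀.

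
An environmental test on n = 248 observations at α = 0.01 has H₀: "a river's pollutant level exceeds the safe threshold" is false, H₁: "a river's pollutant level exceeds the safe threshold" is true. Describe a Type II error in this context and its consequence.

Type II error: failing to reject H₀ when it is false — concluding that a river's pollutant level exceeds the safe threshold is not supported when in fact it is. Consequence: allowing unsafe pollution to continue.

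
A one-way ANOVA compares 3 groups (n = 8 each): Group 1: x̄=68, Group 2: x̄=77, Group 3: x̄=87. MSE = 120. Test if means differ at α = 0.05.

Grand mean = 77.33. SS_between = 1445.33, MS_between = 722.67. F = 6.022, F_crit ≈ 3.467. Reject H₀.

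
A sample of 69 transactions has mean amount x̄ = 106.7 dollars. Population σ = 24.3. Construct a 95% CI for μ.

CI = x̄ ± z*(σ/√n) = 106.7 ± 1.96(24.3/√69) = 106.7 ± 5.73 = (100.97, 112.43)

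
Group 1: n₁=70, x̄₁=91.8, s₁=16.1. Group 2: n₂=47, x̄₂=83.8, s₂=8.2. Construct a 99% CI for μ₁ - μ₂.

Difference = 8.0. SE = √(16.1²/70 + 8.2²/47) = 2.266. CI = (2.16, 13.84)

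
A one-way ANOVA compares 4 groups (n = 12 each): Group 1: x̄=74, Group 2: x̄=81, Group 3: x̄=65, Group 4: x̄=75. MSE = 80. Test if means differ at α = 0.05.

Grand mean = 73.75. SS_between = 1569.0, MS_between = 523.0. F = 6.537, F_crit ≈ 2.816. Reject H₀.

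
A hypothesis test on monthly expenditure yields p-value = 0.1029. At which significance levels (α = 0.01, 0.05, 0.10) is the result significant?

p = 0.1029. Not significant at any of the given levels.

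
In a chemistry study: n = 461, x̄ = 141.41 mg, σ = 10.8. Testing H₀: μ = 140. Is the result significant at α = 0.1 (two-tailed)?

z = (141.41 - 140)/(10.8/√461) = 2.803. Since |z| > 1.645, significant at α = 0.1.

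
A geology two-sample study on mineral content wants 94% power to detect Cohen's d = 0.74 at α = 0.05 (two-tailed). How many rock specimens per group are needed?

z_{α/2} = 1.96, z_β = Φ⁻¹(0.94) = 1.555. For medium effect (d = 0.74): n per group = 2(z_{α/2} + z_β)²/d² = 2(1.96 + 1.555)²/0.74² = 45.1 → 46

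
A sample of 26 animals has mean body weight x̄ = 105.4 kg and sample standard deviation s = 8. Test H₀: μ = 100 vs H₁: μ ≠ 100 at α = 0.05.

t = (x̄ - μ₀)/(s/√n) = (105.4 - 100)/(8/√26) = 3.442. df = 25, critical t = ±2.06. Reject H₀.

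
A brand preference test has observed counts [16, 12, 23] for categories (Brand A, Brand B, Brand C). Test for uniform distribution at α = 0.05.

Expected = 17 each. χ² = Σ(O-E)²/E = 3.647. df = 2, critical value = 5.991. Fail to reject H₀.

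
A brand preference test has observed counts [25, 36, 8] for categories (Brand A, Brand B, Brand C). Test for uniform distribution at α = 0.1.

Expected = 23 each. χ² = Σ(O-E)²/E = 17.304. df = 2, critical value = 4.605. Reject H₀.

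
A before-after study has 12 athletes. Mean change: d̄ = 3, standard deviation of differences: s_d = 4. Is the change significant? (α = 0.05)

t = d̄/(s_d/√n) = 3/(4/√12) = 2.598. df = 11, critical t = ±2.201. Reject H₀.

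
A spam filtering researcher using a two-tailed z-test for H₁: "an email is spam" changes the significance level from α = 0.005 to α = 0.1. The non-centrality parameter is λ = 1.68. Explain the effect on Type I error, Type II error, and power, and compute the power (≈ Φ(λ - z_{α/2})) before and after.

Increasing α from 0.005 to 0.1:
• Type I error rate increases (α is the Type I rate by definition).
• Critical value moves from z_{α/2} = 2.807 to 1.645, so power = Φ(λ - z_{α/2}) goes from Φ(1.68 - 2.807) = 0.13 to Φ(1.68 - 1.645) = 0.514.
• Type II error rate β = 1 - power therefore decreases (0.87 → 0.486).
Appropriate when false negatives are costly — here, a spam email lands in the inbox.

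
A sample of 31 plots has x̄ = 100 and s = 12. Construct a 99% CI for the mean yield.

CI = x̄ ± t*(s/√n) = 100 ± 2.75(12/√31) = (94.07, 105.93)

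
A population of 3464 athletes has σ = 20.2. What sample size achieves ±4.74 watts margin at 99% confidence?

Without FPC: n₀ = (2.576×20.2/4.74)² = 120.514. With FPC: n = n₀N/(n₀+N-1) = 116.5 → n = 117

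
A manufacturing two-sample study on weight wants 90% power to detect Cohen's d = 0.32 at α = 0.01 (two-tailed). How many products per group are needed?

z_{α/2} = 2.576, z_β = Φ⁻¹(0.9) = 1.282. For small effect (d = 0.32): n per group = 2(z_{α/2} + z_β)²/d² = 2(2.576 + 1.282)²/0.32² = 290.7 → 291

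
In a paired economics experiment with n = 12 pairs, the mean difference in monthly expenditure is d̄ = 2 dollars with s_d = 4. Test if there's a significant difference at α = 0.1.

t = d̄/(s_d/√n) = 2/(4/√12) = 1.732. df = 11, critical t = ±1.796. Fail to reject H₀.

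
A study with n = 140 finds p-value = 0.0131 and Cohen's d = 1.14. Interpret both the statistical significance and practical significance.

Statistically significant (p = 0.0131 < 0.05). Cohen's d = 1.14 indicates a large effect size. Both statistical and practical significance should be considered.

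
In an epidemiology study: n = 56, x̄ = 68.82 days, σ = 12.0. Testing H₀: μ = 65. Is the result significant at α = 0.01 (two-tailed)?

z = (68.82 - 65)/(12.0/√56) = 2.382. Since |z| ≤ 2.576, not significant at α = 0.01.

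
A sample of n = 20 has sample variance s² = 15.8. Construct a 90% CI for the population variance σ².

df = 19. χ²_{0.05} = 30.144, χ²_{0.95} = 10.117. CI for σ² = ((n-1)s²/χ²_{α/2}, (n-1)s²/χ²_{1-α/2}) = (19·15.8/30.144, 19·15.8/10.117) = (9.96, 29.67)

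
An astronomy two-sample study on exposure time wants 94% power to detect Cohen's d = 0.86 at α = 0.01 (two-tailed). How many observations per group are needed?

z_{α/2} = 2.576, z_β = Φ⁻¹(0.94) = 1.555. For large effect (d = 0.86): n per group = 2(z_{α/2} + z_β)²/d² = 2(2.576 + 1.555)²/0.86² = 46.1 → 47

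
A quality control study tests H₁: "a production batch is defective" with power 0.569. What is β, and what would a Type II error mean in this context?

β = 1 - power = 1 - 0.569 = 0.431. A Type II error is failing to reject H₀ when H₀ is false (false negative) — here, failing to conclude that a production batch is defective when in fact it is true. Consequence: shipping a defective batch — faulty products reach customers.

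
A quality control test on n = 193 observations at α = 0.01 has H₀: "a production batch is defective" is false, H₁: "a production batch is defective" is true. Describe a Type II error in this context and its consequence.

Type II error: failing to reject H₀ when it is false — concluding that a production batch is defective is not supported when in fact it is. Consequence: shipping a defective batch — faulty products reach customers.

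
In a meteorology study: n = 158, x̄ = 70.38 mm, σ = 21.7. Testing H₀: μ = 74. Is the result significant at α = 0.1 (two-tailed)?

z = (70.38 - 74)/(21.7/√158) = -2.097. Since |z| > 1.645, significant at α = 0.1.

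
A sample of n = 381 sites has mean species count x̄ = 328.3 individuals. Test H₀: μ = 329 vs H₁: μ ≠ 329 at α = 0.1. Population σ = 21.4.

z = (x̄ - μ₀)/(σ/√n) = (328.3 - 329)/(21.4/√381) = -0.638. Critical value: ±1.645. Since |-0.638| ≤ 1.645, Fail to reject H₀.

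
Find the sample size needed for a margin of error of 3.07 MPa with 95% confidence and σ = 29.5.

n = (z*σ/E)² = (1.96×29.5/3.07)² = 354.7 → n = 355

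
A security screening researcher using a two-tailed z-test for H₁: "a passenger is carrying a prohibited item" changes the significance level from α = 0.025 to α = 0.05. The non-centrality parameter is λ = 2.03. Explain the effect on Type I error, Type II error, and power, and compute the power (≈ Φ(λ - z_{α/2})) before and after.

Increasing α from 0.025 to 0.05:
• Type I error rate increases (α is the Type I rate by definition).
• Critical value moves from z_{α/2} = 2.241 to 1.96, so power = Φ(λ - z_{α/2}) goes from Φ(2.03 - 2.241) = 0.416 to Φ(2.03 - 1.96) = 0.528.
• Type II error rate β = 1 - power therefore decreases (0.584 → 0.472).
Appropriate when false negatives are costly — here, letting a prohibited item through — security breach.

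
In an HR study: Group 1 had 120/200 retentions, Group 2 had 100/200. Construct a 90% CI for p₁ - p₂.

p̂₁ = 0.6, p̂₂ = 0.5. Difference = 0.1. CI = (0.019, 0.181)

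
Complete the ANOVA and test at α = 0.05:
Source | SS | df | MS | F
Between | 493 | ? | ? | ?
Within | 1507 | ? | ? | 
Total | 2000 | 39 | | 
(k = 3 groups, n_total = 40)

df_between = 2, df_within = 37. MS_between = 246.5, MS_within = 40.73. F = 6.052, F_crit ≈ 3.252. Reject H₀.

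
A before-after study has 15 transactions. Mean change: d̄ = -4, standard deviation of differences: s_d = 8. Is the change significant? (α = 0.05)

t = d̄/(s_d/√n) = -4/(8/√15) = -1.936. df = 14, critical t = ±2.145. Fail to reject H₀.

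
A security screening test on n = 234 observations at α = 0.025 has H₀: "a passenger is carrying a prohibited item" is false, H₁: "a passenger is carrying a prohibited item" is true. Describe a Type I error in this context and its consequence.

Type I error: rejecting H₀ when it is true — concluding that a passenger is carrying a prohibited item when in fact it is not. Consequence: detaining an innocent passenger — delay and inconvenience.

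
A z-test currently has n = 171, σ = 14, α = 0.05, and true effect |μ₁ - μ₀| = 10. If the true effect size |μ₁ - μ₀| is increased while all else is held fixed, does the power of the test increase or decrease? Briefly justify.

Power increases: a larger true effect increases the non-centrality λ = |μ₁ - μ₀|/(σ/√n).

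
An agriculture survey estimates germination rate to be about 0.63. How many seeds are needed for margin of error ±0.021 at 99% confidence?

n = z²p(1-p)/E² = 2.576²×0.63×0.37/0.021² = 3507.5 → n = 3508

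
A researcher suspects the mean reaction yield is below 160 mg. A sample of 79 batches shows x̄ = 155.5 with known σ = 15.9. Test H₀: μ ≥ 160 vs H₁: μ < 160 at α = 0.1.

z = -2.516. Critical value: -1.28. Reject H₀.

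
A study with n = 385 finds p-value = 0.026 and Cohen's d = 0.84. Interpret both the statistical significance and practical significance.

Statistically significant (p = 0.026 < 0.05). Cohen's d = 0.84 indicates a large effect size. Both statistical and practical significance should be considered.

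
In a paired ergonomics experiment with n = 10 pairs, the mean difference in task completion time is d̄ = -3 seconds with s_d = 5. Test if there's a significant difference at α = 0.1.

t = d̄/(s_d/√n) = -3/(5/√10) = -1.897. df = 9, critical t = ±1.833. Reject H₀.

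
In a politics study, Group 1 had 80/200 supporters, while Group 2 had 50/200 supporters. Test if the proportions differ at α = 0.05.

p̂₁ = 0.4, p̂₂ = 0.25, pooled p̂ = 0.325. z = 3.203. Critical: ±1.96. Reject H₀.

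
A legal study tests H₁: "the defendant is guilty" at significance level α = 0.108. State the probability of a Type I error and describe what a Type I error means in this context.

P(Type I error) = α = 0.108. A Type I error is rejecting H₀ when H₀ is actually true (false positive) — here, concluding that the defendant is guilty when in fact this is not the case. Consequence: convicting an innocent person.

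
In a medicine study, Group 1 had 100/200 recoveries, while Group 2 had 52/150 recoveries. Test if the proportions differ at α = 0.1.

p̂₁ = 0.5, p̂₂ = 0.347, pooled p̂ = 0.434. z = 2.864. Critical: ±1.645. Reject H₀.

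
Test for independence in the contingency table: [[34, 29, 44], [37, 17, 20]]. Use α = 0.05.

χ² = 6.455. df = 2, critical = 5.991. Reject H₀. Variables are dependent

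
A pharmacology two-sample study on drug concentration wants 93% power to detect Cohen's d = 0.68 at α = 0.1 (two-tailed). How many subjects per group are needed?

z_{α/2} = 1.645, z_β = Φ⁻¹(0.93) = 1.476. For medium effect (d = 0.68): n per group = 2(z_{α/2} + z_β)²/d² = 2(1.645 + 1.476)²/0.68² = 42.1 → 43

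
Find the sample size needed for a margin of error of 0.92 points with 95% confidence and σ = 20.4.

n = (z*σ/E)² = (1.96×20.4/0.92)² = 1888.8 → n = 1889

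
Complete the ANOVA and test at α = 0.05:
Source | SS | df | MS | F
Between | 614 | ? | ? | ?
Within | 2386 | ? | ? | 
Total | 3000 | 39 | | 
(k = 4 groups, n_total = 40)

df_between = 3, df_within = 36. MS_between = 204.67, MS_within = 66.28. F = 3.088, F_crit ≈ 2.866. Reject H₀.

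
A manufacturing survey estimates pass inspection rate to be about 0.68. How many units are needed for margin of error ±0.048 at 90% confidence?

n = z²p(1-p)/E² = 1.645²×0.68×0.32/0.048² = 255.6 → n = 256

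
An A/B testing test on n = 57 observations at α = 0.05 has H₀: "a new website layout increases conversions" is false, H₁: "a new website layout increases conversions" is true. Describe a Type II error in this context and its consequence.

Type II error: failing to reject H₀ when it is false — concluding that a new website layout increases conversions is not supported when in fact it is. Consequence: discarding a layout that would have improved conversions — lost revenue.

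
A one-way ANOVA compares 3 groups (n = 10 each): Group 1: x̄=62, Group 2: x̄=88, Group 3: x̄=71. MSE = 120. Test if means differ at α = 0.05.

Grand mean = 73.67. SS_between = 3486.67, MS_between = 1743.33. F = 14.528, F_crit ≈ 3.354. Reject H₀.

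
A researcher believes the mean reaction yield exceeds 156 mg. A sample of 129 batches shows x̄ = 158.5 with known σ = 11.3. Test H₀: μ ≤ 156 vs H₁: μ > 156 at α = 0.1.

z = 2.513. Critical value: 1.28. Reject H₀.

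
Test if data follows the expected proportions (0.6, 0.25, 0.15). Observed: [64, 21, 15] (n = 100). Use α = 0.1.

Expected: [60.0, 25.0, 15.0]. χ² = 0.907. df = 2, critical = 4.605. Fail to reject H₀.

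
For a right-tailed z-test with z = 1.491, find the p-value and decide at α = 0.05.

p = P(Z > 1.491) = 1 - Φ(1.491) ≈ 0.068. Since p ≥ 0.05, fail to reject H₀ (not significant) at α = 0.05.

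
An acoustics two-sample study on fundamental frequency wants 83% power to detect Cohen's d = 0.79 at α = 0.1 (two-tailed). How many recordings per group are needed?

z_{α/2} = 1.645, z_β = Φ⁻¹(0.83) = 0.954. For medium effect (d = 0.79): n per group = 2(z_{α/2} + z_β)²/d² = 2(1.645 + 0.954)²/0.79² = 21.6 → 22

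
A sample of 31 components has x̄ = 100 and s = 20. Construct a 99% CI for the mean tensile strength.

CI = x̄ ± t*(s/√n) = 100 ± 2.75(20/√31) = (90.12, 109.88)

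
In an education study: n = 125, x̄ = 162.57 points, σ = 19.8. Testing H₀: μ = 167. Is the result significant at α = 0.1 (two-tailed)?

z = (162.57 - 167)/(19.8/√125) = -2.501. Since |z| > 1.645, significant at α = 0.1.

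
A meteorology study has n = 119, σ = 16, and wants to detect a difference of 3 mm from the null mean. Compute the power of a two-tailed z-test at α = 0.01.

SE = σ/√n = 16/√119 = 1.467. Non-centrality λ = d/SE = 3/1.467 = 2.045. Power ≈ Φ(λ - z_{α/2}) = Φ(2.045 - 2.576) = Φ(-0.531) = 0.298.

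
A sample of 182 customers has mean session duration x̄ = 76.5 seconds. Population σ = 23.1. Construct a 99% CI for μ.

CI = x̄ ± z*(σ/√n) = 76.5 ± 2.576(23.1/√182) = 76.5 ± 4.41 = (72.09, 80.91)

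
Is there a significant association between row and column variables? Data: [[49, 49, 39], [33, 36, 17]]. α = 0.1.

χ² = 2.205. df = 2, critical = 4.605. Fail to reject H₀. No evidence of dependence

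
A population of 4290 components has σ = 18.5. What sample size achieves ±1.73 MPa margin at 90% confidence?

Without FPC: n₀ = (1.645×18.5/1.73)² = 309.445. With FPC: n = n₀N/(n₀+N-1) = 288.7 → n = 289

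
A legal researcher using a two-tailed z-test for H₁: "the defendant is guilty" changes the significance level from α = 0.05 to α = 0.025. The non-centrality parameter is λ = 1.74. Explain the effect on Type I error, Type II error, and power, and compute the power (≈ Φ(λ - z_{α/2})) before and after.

Decreasing α from 0.05 to 0.025:
• Type I error rate decreases (α is the Type I rate by definition).
• Critical value moves from z_{α/2} = 1.96 to 2.241, so power = Φ(λ - z_{α/2}) goes from Φ(1.74 - 1.96) = 0.413 to Φ(1.74 - 2.241) = 0.308.
• Type II error rate β = 1 - power therefore increases (0.587 → 0.692).
Appropriate when false positives are costly — here, convicting an innocent person.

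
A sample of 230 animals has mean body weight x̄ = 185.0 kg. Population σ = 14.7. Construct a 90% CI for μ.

CI = x̄ ± z*(σ/√n) = 185.0 ± 1.645(14.7/√230) = 185.0 ± 1.59 = (183.41, 186.59)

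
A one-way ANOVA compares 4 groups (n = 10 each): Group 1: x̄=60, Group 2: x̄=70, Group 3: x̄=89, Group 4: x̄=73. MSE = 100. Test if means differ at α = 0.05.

Grand mean = 73.0. SS_between = 4340.0, MS_between = 1446.67. F = 14.467, F_crit ≈ 2.866. Reject H₀.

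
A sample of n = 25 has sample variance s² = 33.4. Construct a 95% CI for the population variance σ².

df = 24. χ²_{0.025} = 39.364, χ²_{0.975} = 12.401. CI for σ² = ((n-1)s²/χ²_{α/2}, (n-1)s²/χ²_{1-α/2}) = (24·33.4/39.364, 24·33.4/12.401) = (20.36, 64.64)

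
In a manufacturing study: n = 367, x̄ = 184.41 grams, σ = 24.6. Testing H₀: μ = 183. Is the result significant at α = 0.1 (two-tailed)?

z = (184.41 - 183)/(24.6/√367) = 1.098. Since |z| ≤ 1.645, not significant at α = 0.1.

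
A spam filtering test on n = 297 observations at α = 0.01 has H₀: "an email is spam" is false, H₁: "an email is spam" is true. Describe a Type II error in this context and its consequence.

Type II error: failing to reject H₀ when it is false — concluding that an email is spam is not supported when in fact it is. Consequence: a spam email lands in the inbox.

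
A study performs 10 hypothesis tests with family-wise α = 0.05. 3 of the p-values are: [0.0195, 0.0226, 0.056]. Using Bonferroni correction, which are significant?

Bonferroni α = 0.05/10 = 0.005. None of the given p-values are significant.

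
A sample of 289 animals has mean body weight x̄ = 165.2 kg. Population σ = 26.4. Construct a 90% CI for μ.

CI = x̄ ± z*(σ/√n) = 165.2 ± 1.645(26.4/√289) = 165.2 ± 2.55 = (162.65, 167.75)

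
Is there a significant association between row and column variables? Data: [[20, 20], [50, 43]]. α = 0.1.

χ² = 0.159. df = 1, critical = 2.706. Fail to reject H₀. No evidence of dependence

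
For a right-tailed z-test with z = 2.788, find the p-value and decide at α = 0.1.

p = P(Z > 2.788) = 1 - Φ(2.788) ≈ 0.0027. Since p < 0.1, reject H₀ (significant) at α = 0.1.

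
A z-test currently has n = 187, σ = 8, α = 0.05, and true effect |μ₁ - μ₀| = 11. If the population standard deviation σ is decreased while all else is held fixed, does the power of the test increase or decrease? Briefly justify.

Power increases: a smaller σ shrinks the standard error σ/√n, moving the sampling distribution under H₁ further from the critical value.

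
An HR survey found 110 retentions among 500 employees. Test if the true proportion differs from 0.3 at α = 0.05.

p̂ = 0.22, p₀ = 0.3. z = (p̂ - p₀)/√(p₀(1-p₀)/n) = -3.904. Critical: ±1.96. Reject H₀.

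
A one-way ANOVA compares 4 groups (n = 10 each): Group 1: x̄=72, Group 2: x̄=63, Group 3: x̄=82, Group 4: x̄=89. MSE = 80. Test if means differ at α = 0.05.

Grand mean = 76.5. SS_between = 3890.0, MS_between = 1296.67. F = 16.208, F_crit ≈ 2.866. Reject H₀.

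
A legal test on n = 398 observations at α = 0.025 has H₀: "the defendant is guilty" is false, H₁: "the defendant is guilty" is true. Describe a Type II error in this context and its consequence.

Type II error: failing to reject H₀ when it is false — concluding that the defendant is guilty is not supported when in fact it is. Consequence: acquitting a guilty person.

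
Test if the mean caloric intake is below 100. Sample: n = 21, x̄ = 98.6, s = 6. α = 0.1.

t = (98.6 - 100)/(6/√21) = -1.069, df = 20. Critical t = -1.325. Fail to reject H₀.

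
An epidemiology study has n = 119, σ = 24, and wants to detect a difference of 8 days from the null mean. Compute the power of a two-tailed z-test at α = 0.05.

SE = σ/√n = 24/√119 = 2.2. Non-centrality λ = d/SE = 8/2.2 = 3.636. Power ≈ Φ(λ - z_{α/2}) = Φ(3.636 - 1.96) = Φ(1.676) = 0.953.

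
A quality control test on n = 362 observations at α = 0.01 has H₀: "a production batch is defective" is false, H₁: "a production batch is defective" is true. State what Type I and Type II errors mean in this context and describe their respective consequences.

Type I (false positive): concluding that a production batch is defective when it is not — scrapping a good batch — wasted material and cost for no reason. Type II (false negative): failing to conclude that a production batch is defective when it is — shipping a defective batch — faulty products reach customers. Which is costlier depends on domain priorities and is a judgement call rather than a statistical fact.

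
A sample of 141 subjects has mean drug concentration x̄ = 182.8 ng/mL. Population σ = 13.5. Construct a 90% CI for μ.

CI = x̄ ± z*(σ/√n) = 182.8 ± 1.645(13.5/√141) = 182.8 ± 1.87 = (180.93, 184.67)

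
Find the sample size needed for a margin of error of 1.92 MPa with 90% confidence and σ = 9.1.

n = (z*σ/E)² = (1.645×9.1/1.92)² = 60.8 → n = 61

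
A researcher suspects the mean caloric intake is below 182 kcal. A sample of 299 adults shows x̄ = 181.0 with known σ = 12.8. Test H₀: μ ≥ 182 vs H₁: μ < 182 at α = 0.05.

z = -1.351. Critical value: -1.645. Fail to reject H₀.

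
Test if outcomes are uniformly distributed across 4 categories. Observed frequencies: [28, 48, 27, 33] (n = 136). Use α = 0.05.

Expected = 34 each. χ² = Σ(O-E)²/E = 8.294. df = 3, critical value = 7.815. Reject H₀.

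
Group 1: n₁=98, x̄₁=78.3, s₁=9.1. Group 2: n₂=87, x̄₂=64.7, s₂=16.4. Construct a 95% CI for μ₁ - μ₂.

Difference = 13.6. SE = √(9.1²/98 + 16.4²/87) = 1.984. CI = (9.71, 17.49)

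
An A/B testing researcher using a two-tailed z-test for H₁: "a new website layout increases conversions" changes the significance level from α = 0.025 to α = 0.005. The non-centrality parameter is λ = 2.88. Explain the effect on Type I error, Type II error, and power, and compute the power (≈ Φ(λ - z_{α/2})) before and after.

Decreasing α from 0.025 to 0.005:
• Type I error rate decreases (α is the Type I rate by definition).
• Critical value moves from z_{α/2} = 2.241 to 2.807, so power = Φ(λ - z_{α/2}) goes from Φ(2.88 - 2.241) = 0.739 to Φ(2.88 - 2.807) = 0.529.
• Type II error rate β = 1 - power therefore increases (0.261 → 0.471).
Appropriate when false positives are costly — here, rolling out a layout that doesn't actually help — wasted engineering effort.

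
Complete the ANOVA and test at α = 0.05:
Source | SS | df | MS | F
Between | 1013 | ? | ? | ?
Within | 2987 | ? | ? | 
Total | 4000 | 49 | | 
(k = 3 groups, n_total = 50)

df_between = 2, df_within = 47. MS_between = 506.5, MS_within = 63.55. F = 7.97, F_crit ≈ 3.195. Reject H₀.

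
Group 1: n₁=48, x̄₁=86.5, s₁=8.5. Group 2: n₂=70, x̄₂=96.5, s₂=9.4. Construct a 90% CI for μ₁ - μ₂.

Difference = -10.0. SE = √(8.5²/48 + 9.4²/70) = 1.664. CI = (-12.74, -7.26)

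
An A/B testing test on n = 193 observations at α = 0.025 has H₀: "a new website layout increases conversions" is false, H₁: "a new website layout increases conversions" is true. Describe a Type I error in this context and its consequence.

Type I error: rejecting H₀ when it is true — concluding that a new website layout increases conversions when in fact it is not. Consequence: rolling out a layout that doesn't actually help — wasted engineering effort.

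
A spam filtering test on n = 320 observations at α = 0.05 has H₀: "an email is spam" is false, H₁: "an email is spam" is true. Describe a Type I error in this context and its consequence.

Type I error: rejecting H₀ when it is true — concluding that an email is spam when in fact it is not. Consequence: a legitimate email is sent to the spam folder and the user misses it.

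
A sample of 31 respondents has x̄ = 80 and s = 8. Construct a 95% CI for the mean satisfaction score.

CI = x̄ ± t*(s/√n) = 80 ± 2.042(8/√31) = (77.07, 82.93)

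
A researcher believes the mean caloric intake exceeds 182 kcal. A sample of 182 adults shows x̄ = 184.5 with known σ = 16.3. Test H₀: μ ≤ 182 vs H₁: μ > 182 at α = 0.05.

z = 2.069. Critical value: 1.645. Reject H₀.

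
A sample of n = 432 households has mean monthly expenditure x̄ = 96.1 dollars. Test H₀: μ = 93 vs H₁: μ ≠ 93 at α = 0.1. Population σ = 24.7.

z = (x̄ - μ₀)/(σ/√n) = (96.1 - 93)/(24.7/√432) = 2.609. Critical value: ±1.645. Since |2.609| > 1.645, Reject H₀.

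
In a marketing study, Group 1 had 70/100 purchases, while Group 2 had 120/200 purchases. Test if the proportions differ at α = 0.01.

p̂₁ = 0.7, p̂₂ = 0.6, pooled p̂ = 0.633. z = 1.694. Critical: ±2.576. Fail to reject H₀.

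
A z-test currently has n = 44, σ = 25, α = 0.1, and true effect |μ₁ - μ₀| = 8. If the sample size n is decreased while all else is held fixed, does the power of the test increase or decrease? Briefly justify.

Power decreases: a smaller n inflates the standard error σ/√n, pulling the sampling distribution under H₁ back toward the critical value.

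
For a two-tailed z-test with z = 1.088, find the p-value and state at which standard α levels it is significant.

p = 2·P(Z > |1.088|) = 2·(1 - Φ(1.088)) ≈ 0.2766. Not significant at any standard level.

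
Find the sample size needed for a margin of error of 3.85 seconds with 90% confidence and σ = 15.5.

n = (z*σ/E)² = (1.645×15.5/3.85)² = 43.9 → n = 44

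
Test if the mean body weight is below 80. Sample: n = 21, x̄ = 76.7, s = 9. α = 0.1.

t = (76.7 - 80)/(9/√21) = -1.68, df = 20. Critical t = -1.325. Reject H₀.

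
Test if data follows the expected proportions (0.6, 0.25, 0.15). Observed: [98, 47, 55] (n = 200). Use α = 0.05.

Expected: [120.0, 50.0, 30.0]. χ² = 25.047. df = 2, critical = 5.991. Reject H₀.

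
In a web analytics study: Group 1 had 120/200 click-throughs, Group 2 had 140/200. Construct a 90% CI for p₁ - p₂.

p̂₁ = 0.6, p̂₂ = 0.7. Difference = -0.1. CI = (-0.178, -0.022)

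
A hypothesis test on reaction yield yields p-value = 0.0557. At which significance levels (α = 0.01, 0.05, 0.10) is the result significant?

p = 0.0557. Significant at: α = 0.1.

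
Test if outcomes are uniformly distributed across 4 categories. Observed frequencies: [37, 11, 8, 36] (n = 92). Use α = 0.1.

Expected = 23 each. χ² = Σ(O-E)²/E = 31.913. df = 3, critical value = 6.251. Reject H₀.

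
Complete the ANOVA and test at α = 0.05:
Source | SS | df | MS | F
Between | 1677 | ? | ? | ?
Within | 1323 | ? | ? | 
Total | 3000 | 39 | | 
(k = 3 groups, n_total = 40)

df_between = 2, df_within = 37. MS_between = 838.5, MS_within = 35.76. F = 23.45, F_crit ≈ 3.252. Reject H₀.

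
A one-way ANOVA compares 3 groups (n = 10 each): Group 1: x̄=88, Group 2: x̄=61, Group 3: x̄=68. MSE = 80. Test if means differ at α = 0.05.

Grand mean = 72.33. SS_between = 3926.67, MS_between = 1963.33. F = 24.542, F_crit ≈ 3.354. Reject H₀.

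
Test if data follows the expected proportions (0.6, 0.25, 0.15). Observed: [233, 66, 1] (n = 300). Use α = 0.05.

Expected: [180.0, 75.0, 45.0]. χ² = 59.708. df = 2, critical = 5.991. Reject H₀.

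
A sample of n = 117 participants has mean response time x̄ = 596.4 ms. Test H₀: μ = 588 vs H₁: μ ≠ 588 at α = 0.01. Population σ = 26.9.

z = (x̄ - μ₀)/(σ/√n) = (596.4 - 588)/(26.9/√117) = 3.378. Critical value: ±2.576. Since |3.378| > 2.576, Reject H₀.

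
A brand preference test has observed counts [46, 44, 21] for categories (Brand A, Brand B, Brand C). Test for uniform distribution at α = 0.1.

Expected = 37 each. χ² = Σ(O-E)²/E = 10.432. df = 2, critical value = 4.605. Reject H₀.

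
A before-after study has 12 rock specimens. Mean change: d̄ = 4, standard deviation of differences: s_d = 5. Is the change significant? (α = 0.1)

t = d̄/(s_d/√n) = 4/(5/√12) = 2.771. df = 11, critical t = ±1.796. Reject H₀.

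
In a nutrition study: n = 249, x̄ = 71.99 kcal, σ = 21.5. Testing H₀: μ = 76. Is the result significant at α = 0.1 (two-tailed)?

z = (71.99 - 76)/(21.5/√249) = -2.943. Since |z| > 1.645, significant at α = 0.1.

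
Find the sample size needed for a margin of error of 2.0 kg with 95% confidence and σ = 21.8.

n = (z*σ/E)² = (1.96×21.8/2.0)² = 456.4 → n = 457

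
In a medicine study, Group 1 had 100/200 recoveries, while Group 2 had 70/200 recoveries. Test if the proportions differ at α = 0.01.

p̂₁ = 0.5, p̂₂ = 0.35, pooled p̂ = 0.425. z = 3.034. Critical: ±2.576. Reject H₀.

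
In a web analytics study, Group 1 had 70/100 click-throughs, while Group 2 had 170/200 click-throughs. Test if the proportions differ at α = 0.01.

p̂₁ = 0.7, p̂₂ = 0.85, pooled p̂ = 0.8. z = -3.062. Critical: ±2.576. Reject H₀.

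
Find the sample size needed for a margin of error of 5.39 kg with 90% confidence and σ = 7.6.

n = (z*σ/E)² = (1.645×7.6/5.39)² = 5.4 → n = 6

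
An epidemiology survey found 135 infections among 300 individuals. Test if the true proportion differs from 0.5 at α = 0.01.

p̂ = 0.45, p₀ = 0.5. z = (p̂ - p₀)/√(p₀(1-p₀)/n) = -1.732. Critical: ±2.576. Fail to reject H₀.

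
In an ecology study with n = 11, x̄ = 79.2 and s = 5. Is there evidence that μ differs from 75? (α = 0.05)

t = (x̄ - μ₀)/(s/√n) = (79.2 - 75)/(5/√11) = 2.786. df = 10, critical t = ±2.228. Reject H₀.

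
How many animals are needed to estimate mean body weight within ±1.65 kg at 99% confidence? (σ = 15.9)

n = (z*σ/E)² = (2.576×15.9/1.65)² = 616.2 → n = 617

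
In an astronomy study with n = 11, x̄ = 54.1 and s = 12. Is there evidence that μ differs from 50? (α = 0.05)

t = (x̄ - μ₀)/(s/√n) = (54.1 - 50)/(12/√11) = 1.133. df = 10, critical t = ±2.228. Fail to reject H₀.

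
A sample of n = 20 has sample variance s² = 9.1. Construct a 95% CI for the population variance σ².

df = 19. χ²_{0.025} = 32.852, χ²_{0.975} = 8.907. CI for σ² = ((n-1)s²/χ²_{α/2}, (n-1)s²/χ²_{1-α/2}) = (19·9.1/32.852, 19·9.1/8.907) = (5.26, 19.41)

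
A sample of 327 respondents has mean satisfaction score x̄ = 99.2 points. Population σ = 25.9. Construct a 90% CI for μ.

CI = x̄ ± z*(σ/√n) = 99.2 ± 1.645(25.9/√327) = 99.2 ± 2.36 = (96.84, 101.56)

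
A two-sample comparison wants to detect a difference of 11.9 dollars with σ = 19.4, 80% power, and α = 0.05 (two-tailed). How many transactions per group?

n per group = 2(z_α/2 + z_β)²σ²/d² = 2×(1.96 + 0.84)²×19.4²/11.9² = 41.7 → n = 42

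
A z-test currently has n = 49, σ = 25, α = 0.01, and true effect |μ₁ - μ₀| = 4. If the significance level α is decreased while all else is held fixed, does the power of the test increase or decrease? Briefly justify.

Power decreases: a smaller α raises the critical value, so less of the H₁ sampling distribution falls in the rejection region.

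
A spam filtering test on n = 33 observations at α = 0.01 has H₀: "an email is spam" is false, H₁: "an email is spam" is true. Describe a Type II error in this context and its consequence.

Type II error: failing to reject H₀ when it is false — concluding that an email is spam is not supported when in fact it is. Consequence: a spam email lands in the inbox.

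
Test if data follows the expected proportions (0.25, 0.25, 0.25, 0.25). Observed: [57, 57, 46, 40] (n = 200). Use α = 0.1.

Expected: [50.0, 50.0, 50.0, 50.0]. χ² = 4.28. df = 3, critical = 6.251. Fail to reject H₀.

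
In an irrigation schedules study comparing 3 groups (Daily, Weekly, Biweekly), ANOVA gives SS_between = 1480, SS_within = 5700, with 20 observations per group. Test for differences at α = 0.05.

df_between = 2, df_within = 57. F = MS_between/MS_within = 740.0/100.0 = 7.4. F_crit ≈ 3.159. Reject H₀. At least one mean differs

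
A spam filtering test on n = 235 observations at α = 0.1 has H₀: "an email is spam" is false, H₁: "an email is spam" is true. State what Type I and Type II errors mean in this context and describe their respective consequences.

Type I (false positive): concluding that an email is spam when it is not — a legitimate email is sent to the spam folder and the user misses it. Type II (false negative): failing to conclude that an email is spam when it is — a spam email lands in the inbox. Which is costlier depends on domain priorities and is a judgement call rather than a statistical fact.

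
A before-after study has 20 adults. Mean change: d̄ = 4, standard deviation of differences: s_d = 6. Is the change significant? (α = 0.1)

t = d̄/(s_d/√n) = 4/(6/√20) = 2.981. df = 19, critical t = ±1.729. Reject H₀.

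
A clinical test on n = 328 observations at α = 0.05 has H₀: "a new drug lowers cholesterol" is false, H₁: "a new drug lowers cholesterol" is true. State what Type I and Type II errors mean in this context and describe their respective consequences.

Type I (false positive): concluding that a new drug lowers cholesterol when it is not — approving an ineffective drug — patients take a useless medication and may skip effective alternatives. Type II (false negative): failing to conclude that a new drug lowers cholesterol when it is — shelving an effective drug — patients miss out on a treatment that would have helped. Which is costlier depends on domain priorities and is a judgement call rather than a statistical fact.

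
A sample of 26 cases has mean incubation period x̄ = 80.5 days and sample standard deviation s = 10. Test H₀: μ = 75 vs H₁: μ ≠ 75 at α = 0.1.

t = (x̄ - μ₀)/(s/√n) = (80.5 - 75)/(10/√26) = 2.804. df = 25, critical t = ±1.708. Reject H₀.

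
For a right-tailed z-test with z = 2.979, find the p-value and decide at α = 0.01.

p = P(Z > 2.979) = 1 - Φ(2.979) ≈ 0.0014. Since p < 0.01, reject H₀ (significant) at α = 0.01.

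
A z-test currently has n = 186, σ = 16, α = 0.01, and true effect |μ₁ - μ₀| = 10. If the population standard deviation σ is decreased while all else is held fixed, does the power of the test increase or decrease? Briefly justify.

Power increases: a smaller σ shrinks the standard error σ/√n, moving the sampling distribution under H₁ further from the critical value.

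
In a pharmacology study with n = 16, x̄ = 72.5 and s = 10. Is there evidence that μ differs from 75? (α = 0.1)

t = (x̄ - μ₀)/(s/√n) = (72.5 - 75)/(10/√16) = -1.0. df = 15, critical t = ±1.753. Fail to reject H₀.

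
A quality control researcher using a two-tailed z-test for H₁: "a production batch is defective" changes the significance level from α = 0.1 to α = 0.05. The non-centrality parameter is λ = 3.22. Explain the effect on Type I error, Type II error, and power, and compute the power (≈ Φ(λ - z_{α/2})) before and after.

Decreasing α from 0.1 to 0.05:
• Type I error rate decreases (α is the Type I rate by definition).
• Critical value moves from z_{α/2} = 1.645 to 1.96, so power = Φ(λ - z_{α/2}) goes from Φ(3.22 - 1.645) = 0.942 to Φ(3.22 - 1.96) = 0.896.
• Type II error rate β = 1 - power therefore increases (0.058 → 0.104).
Appropriate when false positives are costly — here, scrapping a good batch — wasted material and cost for no reason.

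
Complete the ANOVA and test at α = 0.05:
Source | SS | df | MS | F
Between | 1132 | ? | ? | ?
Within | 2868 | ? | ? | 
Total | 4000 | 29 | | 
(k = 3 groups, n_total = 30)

df_between = 2, df_within = 27. MS_between = 566.0, MS_within = 106.22. F = 5.328, F_crit ≈ 3.354. Reject H₀.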